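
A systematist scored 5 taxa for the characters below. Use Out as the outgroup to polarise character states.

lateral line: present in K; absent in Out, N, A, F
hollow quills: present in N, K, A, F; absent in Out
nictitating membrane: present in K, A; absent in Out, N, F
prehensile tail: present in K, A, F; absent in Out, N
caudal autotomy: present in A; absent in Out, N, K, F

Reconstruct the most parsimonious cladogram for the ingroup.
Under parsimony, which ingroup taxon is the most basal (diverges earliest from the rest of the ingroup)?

N

The outgroup has state 'absent' for every character, so 'present' is the derived state throughout.
lateral line (derived state 'present') is unique to K (autapomorphy; uninformative for grouping).
hollow quills (derived state 'present') is shared by all ingroup taxa — unites the whole ingroup.
nictitating membrane (derived state 'present') is shared by A and K — a synapomorphy uniting that clade.
prehensile tail (derived state 'present') is shared by A, F, and K — a synapomorphy uniting that clade.
caudal autotomy (derived state 'present') is unique to A (autapomorphy; uninformative for grouping).
Most parsimonious ingroup topology: (N,((K,A),F)).
N is sister to the clade containing all other ingroup taxa, so it is the earliest-diverging (most basal) ingroup lineage.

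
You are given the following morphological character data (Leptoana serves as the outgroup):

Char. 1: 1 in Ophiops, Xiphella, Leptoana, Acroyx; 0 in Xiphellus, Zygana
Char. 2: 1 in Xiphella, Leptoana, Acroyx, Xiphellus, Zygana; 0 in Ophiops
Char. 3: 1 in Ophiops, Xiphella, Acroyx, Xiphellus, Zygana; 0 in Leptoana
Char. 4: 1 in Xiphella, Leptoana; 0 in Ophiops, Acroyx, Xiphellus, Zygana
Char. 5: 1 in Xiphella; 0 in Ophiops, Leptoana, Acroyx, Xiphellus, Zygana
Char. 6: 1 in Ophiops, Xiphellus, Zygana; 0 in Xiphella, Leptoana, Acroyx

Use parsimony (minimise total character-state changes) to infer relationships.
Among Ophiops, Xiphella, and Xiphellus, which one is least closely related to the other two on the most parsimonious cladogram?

Xiphella

Character polarity is set by the outgroup: the derived state is whichever differs from the outgroup's state, so for Char. 1, Char. 2, Char. 4 the derived state is '0', and for the remaining characters it is '1'.
Char. 1 (derived state '0') is shared by Xiphellus and Zygana — a synapomorphy uniting that clade.
Char. 2: derived state '0' in Ophiops only — an autapomorphy, so it tells us nothing about relationships among taxa.
Char. 3 (derived state '1') is shared by all ingroup taxa — unites the whole ingroup.
Only Acroyx, Ophiops, Xiphellus, and Zygana show the derived state '0' for Char. 4, supporting them as a clade.
Char. 5: derived state '1' in Xiphella only — an autapomorphy, so it tells us nothing about relationships among taxa.
Only Ophiops, Xiphellus, and Zygana show the derived state '1' for Char. 6, supporting them as a clade.
Most parsimonious ingroup topology: (((Ophiops,(Zygana,Xiphellus)),Acroyx),Xiphella).
Ophiops and Xiphellus share a more recent common ancestor with each other than either does with Xiphella, so Xiphella is the least closely related of the three.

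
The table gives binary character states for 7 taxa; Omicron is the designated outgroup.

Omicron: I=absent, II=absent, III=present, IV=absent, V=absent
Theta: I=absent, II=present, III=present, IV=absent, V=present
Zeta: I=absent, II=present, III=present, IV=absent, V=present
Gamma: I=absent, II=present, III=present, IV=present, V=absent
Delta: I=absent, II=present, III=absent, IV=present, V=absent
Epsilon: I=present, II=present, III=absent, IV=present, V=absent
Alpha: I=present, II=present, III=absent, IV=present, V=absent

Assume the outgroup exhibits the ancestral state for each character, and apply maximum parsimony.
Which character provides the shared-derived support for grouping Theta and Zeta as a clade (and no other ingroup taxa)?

Character polarity is set by the outgroup: the derived state is whichever differs from the outgroup's state, so for III the derived state is 'absent', and for the remaining characters it is 'present'.
Only Alpha and Epsilon show the derived state 'present' for I, supporting them as a clade.
II (derived state 'present') is shared by all ingroup taxa — unites the whole ingroup.
III (derived state 'absent') is shared by Alpha, Delta, and Epsilon — a synapomorphy uniting that clade.
Only Alpha, Delta, Epsilon, and Gamma show the derived state 'present' for IV, supporting them as a clade.
V: derived state 'present' in Theta and Zeta only — synapomorphy for {Theta, Zeta}.
Most parsimonious ingroup topology: ((Theta,Zeta),(Gamma,(Delta,(Epsilon,Alpha)))).
The clade {Theta, Zeta} is supported by V: its derived state 'present' occurs in exactly those taxa and in no other taxon (including the outgroup).

V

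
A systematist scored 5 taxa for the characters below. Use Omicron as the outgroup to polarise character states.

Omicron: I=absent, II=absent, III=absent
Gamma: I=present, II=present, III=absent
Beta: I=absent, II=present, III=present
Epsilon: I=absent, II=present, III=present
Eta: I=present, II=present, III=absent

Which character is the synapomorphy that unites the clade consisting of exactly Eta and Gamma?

The outgroup has state 'absent' for every character, so 'present' is the derived state throughout.
I: derived state 'present' in Eta and Gamma only — synapomorphy for {Eta, Gamma}.
II (derived state 'present') is shared by all ingroup taxa — unites the whole ingroup.
III (derived state 'present') is shared by Beta and Epsilon — a synapomorphy uniting that clade.
Most parsimonious ingroup topology: ((Gamma,Eta),(Beta,Epsilon)).
The clade {Eta, Gamma} is supported by I: its derived state 'present' occurs in exactly those taxa and in no other taxon (including the outgroup).

I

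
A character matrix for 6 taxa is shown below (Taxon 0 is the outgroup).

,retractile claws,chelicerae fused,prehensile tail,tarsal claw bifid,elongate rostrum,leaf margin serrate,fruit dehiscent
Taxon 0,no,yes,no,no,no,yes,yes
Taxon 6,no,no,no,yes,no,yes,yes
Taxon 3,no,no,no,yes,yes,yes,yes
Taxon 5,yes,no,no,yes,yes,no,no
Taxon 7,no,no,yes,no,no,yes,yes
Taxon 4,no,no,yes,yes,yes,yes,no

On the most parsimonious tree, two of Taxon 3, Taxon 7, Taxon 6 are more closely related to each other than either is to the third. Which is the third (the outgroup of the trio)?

Character polarity is set by the outgroup: the derived state is whichever differs from the outgroup's state, so for chelicerae fused, leaf margin serrate, fruit dehiscent the derived state is 'no', and for the remaining characters it is 'yes'.
retractile claws: derived state 'yes' in Taxon 5 only — an autapomorphy, so it tells us nothing about relationships among taxa.
All ingroup taxa share the derived state 'no' for chelicerae fused; it defines the ingroup but does not resolve relationships within it.
prehensile tail (state 'yes') occurs in Taxon 4 and Taxon 7 but conflicts with the nesting implied by the other characters — most parsimoniously interpreted as homoplasy.
tarsal claw bifid: derived state 'yes' in Taxon 3, Taxon 4, Taxon 5, and Taxon 6 only — synapomorphy for {Taxon 3, Taxon 4, Taxon 5, Taxon 6}.
elongate rostrum: derived state 'yes' in Taxon 3, Taxon 4, and Taxon 5 only — synapomorphy for {Taxon 3, Taxon 4, Taxon 5}.
leaf margin serrate (derived state 'no') is unique to Taxon 5 (autapomorphy; uninformative for grouping).
fruit dehiscent (derived state 'no') is shared by Taxon 4 and Taxon 5 — a synapomorphy uniting that clade.
Most parsimonious ingroup topology: ((Taxon 6,(Taxon 3,(Taxon 5,Taxon 4))),Taxon 7).
Taxon 6 and Taxon 3 share a more recent common ancestor with each other than either does with Taxon 7, so Taxon 7 is the least closely related of the three.

Taxon 7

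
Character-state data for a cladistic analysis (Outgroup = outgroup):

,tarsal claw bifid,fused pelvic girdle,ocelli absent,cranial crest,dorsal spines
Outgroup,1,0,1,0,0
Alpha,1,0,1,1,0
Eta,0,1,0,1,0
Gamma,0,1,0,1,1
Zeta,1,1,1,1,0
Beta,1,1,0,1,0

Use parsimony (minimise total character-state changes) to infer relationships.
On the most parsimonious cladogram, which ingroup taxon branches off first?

Alpha

Character polarity is set by the outgroup: the derived state is whichever differs from the outgroup's state, so for tarsal claw bifid, ocelli absent the derived state is '0', and for the remaining characters it is '1'.
tarsal claw bifid (derived state '0') is shared by Eta and Gamma — a synapomorphy uniting that clade.
Only Beta, Eta, Gamma, and Zeta show the derived state '1' for fused pelvic girdle, supporting them as a clade.
ocelli absent (derived state '0') is shared by Beta, Eta, and Gamma — a synapomorphy uniting that clade.
All ingroup taxa share the derived state '1' for cranial crest; it defines the ingroup but does not resolve relationships within it.
dorsal spines (derived state '1') is unique to Gamma (autapomorphy; uninformative for grouping).
Most parsimonious ingroup topology: (Alpha,(((Eta,Gamma),Beta),Zeta)).
Alpha is sister to the clade containing all other ingroup taxa, so it is the earliest-diverging (most basal) ingroup lineage.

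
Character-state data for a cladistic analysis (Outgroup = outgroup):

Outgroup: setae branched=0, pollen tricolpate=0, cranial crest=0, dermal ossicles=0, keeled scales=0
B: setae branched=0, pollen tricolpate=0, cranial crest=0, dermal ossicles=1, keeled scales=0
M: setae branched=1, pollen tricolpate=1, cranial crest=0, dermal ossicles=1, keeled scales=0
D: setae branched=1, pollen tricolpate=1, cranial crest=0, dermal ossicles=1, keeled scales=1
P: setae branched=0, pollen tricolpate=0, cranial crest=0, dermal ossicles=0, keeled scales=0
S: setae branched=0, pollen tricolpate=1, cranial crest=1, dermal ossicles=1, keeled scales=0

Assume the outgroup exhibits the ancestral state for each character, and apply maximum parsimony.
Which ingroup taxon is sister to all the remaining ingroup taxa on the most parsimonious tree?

P

The outgroup has state '0' for every character, so '1' is the derived state throughout.
setae branched: derived state '1' in D and M only — synapomorphy for {D, M}.
pollen tricolpate (derived state '1') is shared by D, M, and S — a synapomorphy uniting that clade.
cranial crest: derived state '1' in S only — an autapomorphy, so it tells us nothing about relationships among taxa.
dermal ossicles (derived state '1') is shared by B, D, M, and S — a synapomorphy uniting that clade.
keeled scales: derived state '1' in D only — an autapomorphy, so it tells us nothing about relationships among taxa.
Most parsimonious ingroup topology: ((B,((M,D),S)),P).
P is sister to the clade containing all other ingroup taxa, so it is the earliest-diverging (most basal) ingroup lineage.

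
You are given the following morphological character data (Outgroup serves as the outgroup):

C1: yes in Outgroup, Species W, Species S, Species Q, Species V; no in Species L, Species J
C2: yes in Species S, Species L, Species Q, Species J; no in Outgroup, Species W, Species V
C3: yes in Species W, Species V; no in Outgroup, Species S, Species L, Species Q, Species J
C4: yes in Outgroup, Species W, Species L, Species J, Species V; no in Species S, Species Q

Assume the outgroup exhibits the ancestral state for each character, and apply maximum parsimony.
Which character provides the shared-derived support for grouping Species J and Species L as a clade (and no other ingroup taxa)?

Character polarity is set by the outgroup: the derived state is whichever differs from the outgroup's state, so for C1, C4 the derived state is 'no', and for the remaining characters it is 'yes'.
Only Species J and Species L show the derived state 'no' for C1, supporting them as a clade.
C2 (derived state 'yes') is shared by Species J, Species L, Species Q, and Species S — a synapomorphy uniting that clade.
C3: derived state 'yes' in Species V and Species W only — synapomorphy for {Species V, Species W}.
C4: derived state 'no' in Species Q and Species S only — synapomorphy for {Species Q, Species S}.
Most parsimonious ingroup topology: ((Species W,Species V),((Species S,Species Q),(Species L,Species J))).
The clade {Species J, Species L} is supported by C1: its derived state 'no' occurs in exactly those taxa and in no other taxon (including the outgroup).

C1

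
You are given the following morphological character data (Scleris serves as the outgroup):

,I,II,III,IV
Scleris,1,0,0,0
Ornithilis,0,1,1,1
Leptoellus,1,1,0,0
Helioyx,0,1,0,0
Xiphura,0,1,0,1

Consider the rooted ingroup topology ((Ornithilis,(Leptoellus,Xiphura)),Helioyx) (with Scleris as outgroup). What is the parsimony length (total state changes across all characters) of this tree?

6

Map each character onto ((Ornithilis,(Leptoellus,Xiphura)),Helioyx) (rooted by Scleris) and count the minimum state changes it requires (Fitch parsimony):
I: 2; II: 1; III: 1; IV: 2.
Total tree length = 6.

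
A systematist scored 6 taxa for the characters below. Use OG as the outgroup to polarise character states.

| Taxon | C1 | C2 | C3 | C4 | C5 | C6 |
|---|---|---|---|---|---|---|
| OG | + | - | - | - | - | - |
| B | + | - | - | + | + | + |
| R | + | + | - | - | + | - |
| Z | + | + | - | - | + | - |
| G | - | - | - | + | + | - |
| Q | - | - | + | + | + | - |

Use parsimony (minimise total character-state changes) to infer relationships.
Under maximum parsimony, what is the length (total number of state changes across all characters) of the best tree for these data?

Character polarity is set by the outgroup: the derived state is whichever differs from the outgroup's state, so for C1 the derived state is '-', and for the remaining characters it is '+'.
Only G and Q show the derived state '-' for C1, supporting them as a clade.
Only R and Z show the derived state '+' for C2, supporting them as a clade.
C3 (derived state '+') is unique to Q (autapomorphy; uninformative for grouping).
Only B, G, and Q show the derived state '+' for C4, supporting them as a clade.
C5 (derived state '+') is shared by all ingroup taxa — unites the whole ingroup.
C6 (derived state '+') is unique to B (autapomorphy; uninformative for grouping).
Most parsimonious ingroup topology: ((B,(G,Q)),(R,Z)).
Changes per character on this tree: C1: 1; C2: 1; C3: 1; C4: 1; C5: 1; C6: 1.
Total = 6.

6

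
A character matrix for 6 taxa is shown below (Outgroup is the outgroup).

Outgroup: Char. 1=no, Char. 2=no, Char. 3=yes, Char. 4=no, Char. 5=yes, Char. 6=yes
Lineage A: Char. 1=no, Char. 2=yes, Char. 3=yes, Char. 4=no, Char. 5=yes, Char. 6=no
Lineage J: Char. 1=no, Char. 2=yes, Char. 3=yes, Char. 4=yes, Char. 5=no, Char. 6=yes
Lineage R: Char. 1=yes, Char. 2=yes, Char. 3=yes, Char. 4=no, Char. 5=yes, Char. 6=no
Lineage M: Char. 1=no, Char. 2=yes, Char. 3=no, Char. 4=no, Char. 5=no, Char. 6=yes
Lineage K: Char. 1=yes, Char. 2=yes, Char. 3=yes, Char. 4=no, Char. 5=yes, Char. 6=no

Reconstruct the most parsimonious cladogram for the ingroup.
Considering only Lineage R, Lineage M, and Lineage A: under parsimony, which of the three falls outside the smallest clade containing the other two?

Lineage M

Character polarity is set by the outgroup: the derived state is whichever differs from the outgroup's state, so for Char. 3, Char. 5, Char. 6 the derived state is 'no', and for the remaining characters it is 'yes'.
Char. 1 (derived state 'yes') is shared by Lineage K and Lineage R — a synapomorphy uniting that clade.
All ingroup taxa share the derived state 'yes' for Char. 2; it defines the ingroup but does not resolve relationships within it.
Char. 3 (derived state 'no') is unique to Lineage M (autapomorphy; uninformative for grouping).
Char. 4 (derived state 'yes') is unique to Lineage J (autapomorphy; uninformative for grouping).
Char. 5: derived state 'no' in Lineage J and Lineage M only — synapomorphy for {Lineage J, Lineage M}.
Only Lineage A, Lineage K, and Lineage R show the derived state 'no' for Char. 6, supporting them as a clade.
Most parsimonious ingroup topology: ((Lineage A,(Lineage R,Lineage K)),(Lineage J,Lineage M)).
Lineage A and Lineage R share a more recent common ancestor with each other than either does with Lineage M, so Lineage M is the least closely related of the three.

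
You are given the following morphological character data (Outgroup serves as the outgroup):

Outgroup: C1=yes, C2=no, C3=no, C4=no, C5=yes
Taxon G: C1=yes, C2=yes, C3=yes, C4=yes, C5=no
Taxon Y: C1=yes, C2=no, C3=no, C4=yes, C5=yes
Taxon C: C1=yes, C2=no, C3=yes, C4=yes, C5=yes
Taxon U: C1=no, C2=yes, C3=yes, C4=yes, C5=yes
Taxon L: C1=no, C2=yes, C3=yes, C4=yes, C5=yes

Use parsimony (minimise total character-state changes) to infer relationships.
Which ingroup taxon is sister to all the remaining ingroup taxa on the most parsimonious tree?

Character polarity is set by the outgroup: the derived state is whichever differs from the outgroup's state, so for C1, C5 the derived state is 'no', and for the remaining characters it is 'yes'.
C1: derived state 'no' in Taxon L and Taxon U only — synapomorphy for {Taxon L, Taxon U}.
C2 (derived state 'yes') is shared by Taxon G, Taxon L, and Taxon U — a synapomorphy uniting that clade.
Only Taxon C, Taxon G, Taxon L, and Taxon U show the derived state 'yes' for C3, supporting them as a clade.
C4 (derived state 'yes') is shared by all ingroup taxa — unites the whole ingroup.
C5 (derived state 'no') is unique to Taxon G (autapomorphy; uninformative for grouping).
Most parsimonious ingroup topology: (((Taxon G,(Taxon L,Taxon U)),Taxon C),Taxon Y).
Taxon Y is sister to the clade containing all other ingroup taxa, so it is the earliest-diverging (most basal) ingroup lineage.

Taxon Y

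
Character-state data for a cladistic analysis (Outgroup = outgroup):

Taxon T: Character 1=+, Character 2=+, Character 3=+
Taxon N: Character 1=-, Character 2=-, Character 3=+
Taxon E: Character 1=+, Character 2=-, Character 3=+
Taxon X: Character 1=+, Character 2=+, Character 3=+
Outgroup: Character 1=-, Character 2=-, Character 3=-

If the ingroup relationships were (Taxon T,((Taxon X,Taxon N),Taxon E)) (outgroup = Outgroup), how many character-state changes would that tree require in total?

5

Map each character onto (Taxon T,((Taxon X,Taxon N),Taxon E)) (rooted by Outgroup) and count the minimum state changes it requires (Fitch parsimony):
Character 1: 2; Character 2: 2; Character 3: 1.
Total tree length = 5.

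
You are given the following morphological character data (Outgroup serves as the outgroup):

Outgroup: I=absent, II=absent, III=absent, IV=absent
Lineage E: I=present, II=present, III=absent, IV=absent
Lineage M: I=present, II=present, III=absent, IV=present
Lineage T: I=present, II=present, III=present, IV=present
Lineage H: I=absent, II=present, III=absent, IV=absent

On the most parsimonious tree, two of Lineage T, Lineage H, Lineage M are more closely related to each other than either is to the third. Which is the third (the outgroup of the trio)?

Lineage H

The outgroup has state 'absent' for every character, so 'present' is the derived state throughout.
Only Lineage E, Lineage M, and Lineage T show the derived state 'present' for I, supporting them as a clade.
II (derived state 'present') is shared by all ingroup taxa — unites the whole ingroup.
III (derived state 'present') is unique to Lineage T (autapomorphy; uninformative for grouping).
Only Lineage M and Lineage T show the derived state 'present' for IV, supporting them as a clade.
Most parsimonious ingroup topology: ((Lineage E,(Lineage M,Lineage T)),Lineage H).
Lineage T and Lineage M share a more recent common ancestor with each other than either does with Lineage H, so Lineage H is the least closely related of the three.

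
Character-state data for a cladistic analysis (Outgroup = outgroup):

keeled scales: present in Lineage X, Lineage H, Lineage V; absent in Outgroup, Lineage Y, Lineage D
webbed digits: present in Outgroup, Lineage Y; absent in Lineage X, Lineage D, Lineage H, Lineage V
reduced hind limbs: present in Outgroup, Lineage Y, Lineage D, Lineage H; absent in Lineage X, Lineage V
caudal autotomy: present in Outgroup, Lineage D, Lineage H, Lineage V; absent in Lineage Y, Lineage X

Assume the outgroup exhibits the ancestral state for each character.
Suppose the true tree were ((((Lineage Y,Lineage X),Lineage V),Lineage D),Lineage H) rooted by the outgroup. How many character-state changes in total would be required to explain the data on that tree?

8

Map each character onto ((((Lineage Y,Lineage X),Lineage V),Lineage D),Lineage H) (rooted by Outgroup) and count the minimum state changes it requires (Fitch parsimony):
keeled scales: 3; webbed digits: 2; reduced hind limbs: 2; caudal autotomy: 1.
Total tree length = 8.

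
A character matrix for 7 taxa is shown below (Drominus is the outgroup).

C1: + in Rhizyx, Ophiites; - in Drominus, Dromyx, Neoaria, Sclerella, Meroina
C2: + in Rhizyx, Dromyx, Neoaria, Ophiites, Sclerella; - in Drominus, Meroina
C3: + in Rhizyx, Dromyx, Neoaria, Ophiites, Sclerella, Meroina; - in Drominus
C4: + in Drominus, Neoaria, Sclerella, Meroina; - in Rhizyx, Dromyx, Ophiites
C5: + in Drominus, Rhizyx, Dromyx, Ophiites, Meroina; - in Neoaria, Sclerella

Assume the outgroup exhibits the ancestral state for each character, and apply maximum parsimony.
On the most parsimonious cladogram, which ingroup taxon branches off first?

Meroina

Character polarity is set by the outgroup: the derived state is whichever differs from the outgroup's state, so for C4, C5 the derived state is '-', and for the remaining characters it is '+'.
C1 (derived state '+') is shared by Ophiites and Rhizyx — a synapomorphy uniting that clade.
Only Dromyx, Neoaria, Ophiites, Rhizyx, and Sclerella show the derived state '+' for C2, supporting them as a clade.
All ingroup taxa share the derived state '+' for C3; it defines the ingroup but does not resolve relationships within it.
C4: derived state '-' in Dromyx, Ophiites, and Rhizyx only — synapomorphy for {Dromyx, Ophiites, Rhizyx}.
Only Neoaria and Sclerella show the derived state '-' for C5, supporting them as a clade.
Most parsimonious ingroup topology: ((((Rhizyx,Ophiites),Dromyx),(Neoaria,Sclerella)),Meroina).
Meroina is sister to the clade containing all other ingroup taxa, so it is the earliest-diverging (most basal) ingroup lineage.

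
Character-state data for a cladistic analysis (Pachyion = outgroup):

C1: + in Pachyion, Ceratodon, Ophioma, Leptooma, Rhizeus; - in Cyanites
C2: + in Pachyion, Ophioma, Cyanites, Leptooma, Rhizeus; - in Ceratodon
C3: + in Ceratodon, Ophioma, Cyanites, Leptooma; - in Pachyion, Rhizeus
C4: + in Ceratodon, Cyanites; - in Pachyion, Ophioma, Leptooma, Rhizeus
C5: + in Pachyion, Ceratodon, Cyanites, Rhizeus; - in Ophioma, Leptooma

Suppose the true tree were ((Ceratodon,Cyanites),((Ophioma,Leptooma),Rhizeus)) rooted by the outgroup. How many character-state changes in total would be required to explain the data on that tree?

Map each character onto ((Ceratodon,Cyanites),((Ophioma,Leptooma),Rhizeus)) (rooted by Pachyion) and count the minimum state changes it requires (Fitch parsimony):
C1: 1; C2: 1; C3: 2; C4: 1; C5: 1.
Total tree length = 6.

6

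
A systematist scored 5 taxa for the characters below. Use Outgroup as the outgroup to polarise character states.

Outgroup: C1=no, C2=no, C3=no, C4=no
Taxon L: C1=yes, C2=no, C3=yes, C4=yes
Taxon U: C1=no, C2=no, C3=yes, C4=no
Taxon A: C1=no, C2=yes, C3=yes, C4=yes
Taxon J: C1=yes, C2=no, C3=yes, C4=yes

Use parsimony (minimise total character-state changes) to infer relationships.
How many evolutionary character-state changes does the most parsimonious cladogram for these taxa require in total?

4

The outgroup has state 'no' for every character, so 'yes' is the derived state throughout.
C1: derived state 'yes' in Taxon J and Taxon L only — synapomorphy for {Taxon J, Taxon L}.
C2 (derived state 'yes') is unique to Taxon A (autapomorphy; uninformative for grouping).
C3 (derived state 'yes') is shared by all ingroup taxa — unites the whole ingroup.
Only Taxon A, Taxon J, and Taxon L show the derived state 'yes' for C4, supporting them as a clade.
Most parsimonious ingroup topology: (((Taxon L,Taxon J),Taxon A),Taxon U).
Changes per character on this tree: C1: 1; C2: 1; C3: 1; C4: 1.
Total = 4.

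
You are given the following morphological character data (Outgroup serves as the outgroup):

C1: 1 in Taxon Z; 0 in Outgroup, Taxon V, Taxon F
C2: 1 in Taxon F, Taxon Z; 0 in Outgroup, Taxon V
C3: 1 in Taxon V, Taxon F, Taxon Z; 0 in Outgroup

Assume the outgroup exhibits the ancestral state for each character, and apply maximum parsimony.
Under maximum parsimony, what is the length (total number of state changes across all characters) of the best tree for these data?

The outgroup has state '0' for every character, so '1' is the derived state throughout.
C1 (derived state '1') is unique to Taxon Z (autapomorphy; uninformative for grouping).
Only Taxon F and Taxon Z show the derived state '1' for C2, supporting them as a clade.
C3 (derived state '1') is shared by all ingroup taxa — unites the whole ingroup.
Most parsimonious ingroup topology: (Taxon V,(Taxon F,Taxon Z)).
Changes per character on this tree: C1: 1; C2: 1; C3: 1.
Total = 3.

3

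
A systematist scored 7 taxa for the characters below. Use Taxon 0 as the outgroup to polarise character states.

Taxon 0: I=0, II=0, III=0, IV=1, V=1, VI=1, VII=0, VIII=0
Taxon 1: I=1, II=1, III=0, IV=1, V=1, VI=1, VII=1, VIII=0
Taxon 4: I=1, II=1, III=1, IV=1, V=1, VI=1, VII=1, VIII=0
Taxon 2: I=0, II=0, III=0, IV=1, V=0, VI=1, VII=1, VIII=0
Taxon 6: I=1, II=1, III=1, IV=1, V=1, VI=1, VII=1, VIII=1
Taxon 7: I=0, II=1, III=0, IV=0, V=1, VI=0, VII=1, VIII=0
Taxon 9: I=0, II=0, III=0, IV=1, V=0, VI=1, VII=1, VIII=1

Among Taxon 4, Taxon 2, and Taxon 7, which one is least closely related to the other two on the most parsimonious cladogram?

Taxon 2

Character polarity is set by the outgroup: the derived state is whichever differs from the outgroup's state, so for IV, V, VI the derived state is '0', and for the remaining characters it is '1'.
I: derived state '1' in Taxon 1, Taxon 4, and Taxon 6 only — synapomorphy for {Taxon 1, Taxon 4, Taxon 6}.
Only Taxon 1, Taxon 4, Taxon 6, and Taxon 7 show the derived state '1' for II, supporting them as a clade.
Only Taxon 4 and Taxon 6 show the derived state '1' for III, supporting them as a clade.
IV (derived state '0') is unique to Taxon 7 (autapomorphy; uninformative for grouping).
V: derived state '0' in Taxon 2 and Taxon 9 only — synapomorphy for {Taxon 2, Taxon 9}.
VI (derived state '0') is unique to Taxon 7 (autapomorphy; uninformative for grouping).
VII (derived state '1') is shared by all ingroup taxa — unites the whole ingroup.
VIII (state '1') occurs in Taxon 6 and Taxon 9 but conflicts with the nesting implied by the other characters — most parsimoniously interpreted as homoplasy.
Most parsimonious ingroup topology: (((Taxon 1,(Taxon 4,Taxon 6)),Taxon 7),(Taxon 2,Taxon 9)).
Taxon 7 and Taxon 4 share a more recent common ancestor with each other than either does with Taxon 2, so Taxon 2 is the least closely related of the three.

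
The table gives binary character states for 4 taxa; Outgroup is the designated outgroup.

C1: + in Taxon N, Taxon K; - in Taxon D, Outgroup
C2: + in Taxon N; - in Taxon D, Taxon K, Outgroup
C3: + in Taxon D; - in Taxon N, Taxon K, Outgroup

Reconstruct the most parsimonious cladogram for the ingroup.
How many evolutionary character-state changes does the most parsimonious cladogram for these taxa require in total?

The outgroup has state '-' for every character, so '+' is the derived state throughout.
C1: derived state '+' in Taxon K and Taxon N only — synapomorphy for {Taxon K, Taxon N}.
C2 (derived state '+') is unique to Taxon N (autapomorphy; uninformative for grouping).
C3: derived state '+' in Taxon D only — an autapomorphy, so it tells us nothing about relationships among taxa.
Most parsimonious ingroup topology: ((Taxon N,Taxon K),Taxon D).
Changes per character on this tree: C1: 1; C2: 1; C3: 1.
Total = 3.

3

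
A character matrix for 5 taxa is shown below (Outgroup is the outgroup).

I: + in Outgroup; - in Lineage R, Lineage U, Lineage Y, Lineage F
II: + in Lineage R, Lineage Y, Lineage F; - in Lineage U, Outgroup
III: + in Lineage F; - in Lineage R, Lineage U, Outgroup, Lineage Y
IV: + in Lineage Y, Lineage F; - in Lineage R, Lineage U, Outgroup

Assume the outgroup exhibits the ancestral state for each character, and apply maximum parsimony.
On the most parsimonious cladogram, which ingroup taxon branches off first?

Character polarity is set by the outgroup: the derived state is whichever differs from the outgroup's state, so for I the derived state is '-', and for the remaining characters it is '+'.
I (derived state '-') is shared by all ingroup taxa — unites the whole ingroup.
II: derived state '+' in Lineage F, Lineage R, and Lineage Y only — synapomorphy for {Lineage F, Lineage R, Lineage Y}.
III (derived state '+') is unique to Lineage F (autapomorphy; uninformative for grouping).
IV (derived state '+') is shared by Lineage F and Lineage Y — a synapomorphy uniting that clade.
Most parsimonious ingroup topology: ((Lineage R,(Lineage Y,Lineage F)),Lineage U).
Lineage U is sister to the clade containing all other ingroup taxa, so it is the earliest-diverging (most basal) ingroup lineage.

Lineage U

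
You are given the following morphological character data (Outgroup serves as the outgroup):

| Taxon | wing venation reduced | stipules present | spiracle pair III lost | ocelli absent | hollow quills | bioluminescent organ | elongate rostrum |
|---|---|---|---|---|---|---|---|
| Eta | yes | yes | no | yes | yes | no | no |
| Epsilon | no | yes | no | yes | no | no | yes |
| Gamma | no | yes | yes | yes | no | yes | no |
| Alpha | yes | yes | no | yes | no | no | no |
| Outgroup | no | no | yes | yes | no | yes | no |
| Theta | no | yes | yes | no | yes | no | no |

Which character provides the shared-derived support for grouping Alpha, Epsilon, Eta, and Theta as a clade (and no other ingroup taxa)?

bioluminescent organ

Character polarity is set by the outgroup: the derived state is whichever differs from the outgroup's state, so for spiracle pair III lost, ocelli absent, bioluminescent organ the derived state is 'no', and for the remaining characters it is 'yes'.
Only Alpha and Eta show the derived state 'yes' for wing venation reduced, supporting them as a clade.
All ingroup taxa share the derived state 'yes' for stipules present; it defines the ingroup but does not resolve relationships within it.
spiracle pair III lost (derived state 'no') is shared by Alpha, Epsilon, and Eta — a synapomorphy uniting that clade.
ocelli absent (derived state 'no') is unique to Theta (autapomorphy; uninformative for grouping).
hollow quills (state 'yes') occurs in Eta and Theta but conflicts with the nesting implied by the other characters — most parsimoniously interpreted as homoplasy.
bioluminescent organ (derived state 'no') is shared by Alpha, Epsilon, Eta, and Theta — a synapomorphy uniting that clade.
elongate rostrum: derived state 'yes' in Epsilon only — an autapomorphy, so it tells us nothing about relationships among taxa.
Most parsimonious ingroup topology: ((Theta,(Epsilon,(Eta,Alpha))),Gamma).
The clade {Alpha, Epsilon, Eta, Theta} is supported by bioluminescent organ: its derived state 'no' occurs in exactly those taxa and in no other taxon (including the outgroup).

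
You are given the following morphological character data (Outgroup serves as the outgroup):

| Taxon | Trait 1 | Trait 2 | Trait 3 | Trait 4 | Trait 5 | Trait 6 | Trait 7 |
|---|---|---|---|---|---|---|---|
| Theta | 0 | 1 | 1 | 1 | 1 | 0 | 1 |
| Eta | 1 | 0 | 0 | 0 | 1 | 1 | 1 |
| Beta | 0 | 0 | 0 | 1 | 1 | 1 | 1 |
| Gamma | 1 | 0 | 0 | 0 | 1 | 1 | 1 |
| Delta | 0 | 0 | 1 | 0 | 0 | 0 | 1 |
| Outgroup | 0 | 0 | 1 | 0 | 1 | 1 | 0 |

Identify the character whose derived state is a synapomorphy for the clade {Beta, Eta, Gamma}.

Character polarity is set by the outgroup: the derived state is whichever differs from the outgroup's state, so for Trait 3, Trait 5, Trait 6 the derived state is '0', and for the remaining characters it is '1'.
Trait 1: derived state '1' in Eta and Gamma only — synapomorphy for {Eta, Gamma}.
Trait 2 (derived state '1') is unique to Theta (autapomorphy; uninformative for grouping).
Trait 3 (derived state '0') is shared by Beta, Eta, and Gamma — a synapomorphy uniting that clade.
Trait 4 groups Beta and Theta, which is incompatible with the clades supported by the remaining characters; treating it as convergent (homoplasy) costs fewer steps than any alternative tree.
Trait 5: derived state '0' in Delta only — an autapomorphy, so it tells us nothing about relationships among taxa.
Trait 6: derived state '0' in Delta and Theta only — synapomorphy for {Delta, Theta}.
All ingroup taxa share the derived state '1' for Trait 7; it defines the ingroup but does not resolve relationships within it.
Most parsimonious ingroup topology: (((Gamma,Eta),Beta),(Delta,Theta)).
The clade {Beta, Eta, Gamma} is supported by Trait 3: its derived state '0' occurs in exactly those taxa and in no other taxon (including the outgroup).

Trait 3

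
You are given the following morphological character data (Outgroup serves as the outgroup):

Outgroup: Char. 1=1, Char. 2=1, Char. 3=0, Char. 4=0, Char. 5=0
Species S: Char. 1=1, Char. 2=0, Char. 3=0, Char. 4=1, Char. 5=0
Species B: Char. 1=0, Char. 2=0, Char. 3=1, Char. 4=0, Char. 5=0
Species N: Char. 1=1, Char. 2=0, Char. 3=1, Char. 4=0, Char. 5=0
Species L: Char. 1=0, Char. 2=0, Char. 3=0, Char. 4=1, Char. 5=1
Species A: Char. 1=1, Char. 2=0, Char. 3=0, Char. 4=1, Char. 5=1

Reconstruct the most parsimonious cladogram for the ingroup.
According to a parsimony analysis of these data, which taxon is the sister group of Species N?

Species B

Character polarity is set by the outgroup: the derived state is whichever differs from the outgroup's state, so for Char. 1, Char. 2 the derived state is '0', and for the remaining characters it is '1'.
Char. 1 groups Species B and Species L, which is incompatible with the clades supported by the remaining characters; treating it as convergent (homoplasy) costs fewer steps than any alternative tree.
Char. 2 (derived state '0') is shared by all ingroup taxa — unites the whole ingroup.
Char. 3: derived state '1' in Species B and Species N only — synapomorphy for {Species B, Species N}.
Only Species A, Species L, and Species S show the derived state '1' for Char. 4, supporting them as a clade.
Char. 5 (derived state '1') is shared by Species A and Species L — a synapomorphy uniting that clade.
Most parsimonious ingroup topology: ((Species S,(Species L,Species A)),(Species B,Species N)).
Species N and Species B form a cherry on this tree, so they are sister taxa.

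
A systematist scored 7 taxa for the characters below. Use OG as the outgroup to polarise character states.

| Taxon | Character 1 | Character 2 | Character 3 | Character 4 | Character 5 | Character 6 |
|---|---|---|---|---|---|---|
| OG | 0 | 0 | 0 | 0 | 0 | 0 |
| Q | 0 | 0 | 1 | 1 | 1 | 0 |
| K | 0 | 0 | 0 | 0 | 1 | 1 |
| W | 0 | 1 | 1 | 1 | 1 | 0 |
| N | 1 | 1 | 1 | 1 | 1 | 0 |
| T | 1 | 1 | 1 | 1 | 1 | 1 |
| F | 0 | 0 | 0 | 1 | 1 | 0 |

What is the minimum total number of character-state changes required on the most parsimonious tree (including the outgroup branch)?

The outgroup has state '0' for every character, so '1' is the derived state throughout.
Character 1 (derived state '1') is shared by N and T — a synapomorphy uniting that clade.
Character 2 (derived state '1') is shared by N, T, and W — a synapomorphy uniting that clade.
Character 3: derived state '1' in N, Q, T, and W only — synapomorphy for {N, Q, T, W}.
Only F, N, Q, T, and W show the derived state '1' for Character 4, supporting them as a clade.
Character 5 (derived state '1') is shared by all ingroup taxa — unites the whole ingroup.
Character 6 groups K and T, which is incompatible with the clades supported by the remaining characters; treating it as convergent (homoplasy) costs fewer steps than any alternative tree.
Most parsimonious ingroup topology: (((Q,(W,(N,T))),F),K).
Changes per character on this tree: Character 1: 1; Character 2: 1; Character 3: 1; Character 4: 1; Character 5: 1; Character 6: 2.
Total = 7.

7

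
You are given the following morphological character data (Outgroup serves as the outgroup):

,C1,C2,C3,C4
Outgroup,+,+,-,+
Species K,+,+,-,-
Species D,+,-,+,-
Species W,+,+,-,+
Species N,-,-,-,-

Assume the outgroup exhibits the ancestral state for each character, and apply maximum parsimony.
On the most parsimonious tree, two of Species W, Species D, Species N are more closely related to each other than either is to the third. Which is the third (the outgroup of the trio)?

Character polarity is set by the outgroup: the derived state is whichever differs from the outgroup's state, so for C1, C2, C4 the derived state is '-', and for the remaining characters it is '+'.
C1 (derived state '-') is unique to Species N (autapomorphy; uninformative for grouping).
Only Species D and Species N show the derived state '-' for C2, supporting them as a clade.
C3: derived state '+' in Species D only — an autapomorphy, so it tells us nothing about relationships among taxa.
C4 (derived state '-') is shared by Species D, Species K, and Species N — a synapomorphy uniting that clade.
Most parsimonious ingroup topology: ((Species K,(Species D,Species N)),Species W).
Species N and Species D share a more recent common ancestor with each other than either does with Species W, so Species W is the least closely related of the three.

Species W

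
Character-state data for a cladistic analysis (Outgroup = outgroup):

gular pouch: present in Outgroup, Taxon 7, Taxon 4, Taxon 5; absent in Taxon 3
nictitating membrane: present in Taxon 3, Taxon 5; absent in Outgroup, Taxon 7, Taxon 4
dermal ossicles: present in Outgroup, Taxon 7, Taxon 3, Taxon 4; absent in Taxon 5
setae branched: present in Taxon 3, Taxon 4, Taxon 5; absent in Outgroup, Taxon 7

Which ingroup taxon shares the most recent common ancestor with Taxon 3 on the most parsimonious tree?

Character polarity is set by the outgroup: the derived state is whichever differs from the outgroup's state, so for gular pouch, dermal ossicles the derived state is 'absent', and for the remaining characters it is 'present'.
gular pouch (derived state 'absent') is unique to Taxon 3 (autapomorphy; uninformative for grouping).
nictitating membrane: derived state 'present' in Taxon 3 and Taxon 5 only — synapomorphy for {Taxon 3, Taxon 5}.
dermal ossicles (derived state 'absent') is unique to Taxon 5 (autapomorphy; uninformative for grouping).
setae branched (derived state 'present') is shared by Taxon 3, Taxon 4, and Taxon 5 — a synapomorphy uniting that clade.
Most parsimonious ingroup topology: (Taxon 7,((Taxon 3,Taxon 5),Taxon 4)).
Taxon 3 and Taxon 5 form a cherry on this tree, so they are sister taxa.

Taxon 5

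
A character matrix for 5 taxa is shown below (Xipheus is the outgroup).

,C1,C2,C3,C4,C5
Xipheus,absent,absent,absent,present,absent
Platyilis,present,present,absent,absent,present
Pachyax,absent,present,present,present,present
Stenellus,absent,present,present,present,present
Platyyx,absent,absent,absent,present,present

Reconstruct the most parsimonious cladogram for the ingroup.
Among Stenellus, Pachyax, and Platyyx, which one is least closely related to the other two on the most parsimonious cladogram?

Platyyx

Character polarity is set by the outgroup: the derived state is whichever differs from the outgroup's state, so for C4 the derived state is 'absent', and for the remaining characters it is 'present'.
C1: derived state 'present' in Platyilis only — an autapomorphy, so it tells us nothing about relationships among taxa.
C2: derived state 'present' in Pachyax, Platyilis, and Stenellus only — synapomorphy for {Pachyax, Platyilis, Stenellus}.
Only Pachyax and Stenellus show the derived state 'present' for C3, supporting them as a clade.
C4 (derived state 'absent') is unique to Platyilis (autapomorphy; uninformative for grouping).
All ingroup taxa share the derived state 'present' for C5; it defines the ingroup but does not resolve relationships within it.
Most parsimonious ingroup topology: ((Platyilis,(Pachyax,Stenellus)),Platyyx).
Stenellus and Pachyax share a more recent common ancestor with each other than either does with Platyyx, so Platyyx is the least closely related of the three.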